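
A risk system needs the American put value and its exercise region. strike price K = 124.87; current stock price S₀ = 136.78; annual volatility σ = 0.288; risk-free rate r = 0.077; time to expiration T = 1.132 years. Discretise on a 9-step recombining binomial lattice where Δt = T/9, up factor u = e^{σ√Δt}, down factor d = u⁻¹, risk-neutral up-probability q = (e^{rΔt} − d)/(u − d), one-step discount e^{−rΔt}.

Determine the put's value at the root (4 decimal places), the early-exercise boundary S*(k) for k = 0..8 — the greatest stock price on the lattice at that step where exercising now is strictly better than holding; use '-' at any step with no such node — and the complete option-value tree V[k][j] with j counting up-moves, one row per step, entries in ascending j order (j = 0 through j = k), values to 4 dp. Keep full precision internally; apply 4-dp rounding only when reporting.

params: Δt=0.12578 u=1.10754 d=0.90290 q=0.52204 e^(-rΔt)=0.99036
t_9 payoffs: 70.3201 57.9568 42.7916 24.1892 1.3709 0.0000 0.0000 0.0000 0.0000 0.0000
t_8: node(8,0) S=60.4161 payoff=64.4539 vs cont=63.2503 → 64.4539 [stop]  node(8,1) S=74.1089 payoff=50.7611 vs cont=49.5576 → 50.7611 [stop]  node(8,2) S=90.9050 payoff=33.9650 vs cont=32.7615 → 33.9650 [stop]  node(8,3) S=111.5078 payoff=13.3622 vs cont=12.1587 → 13.3622 [stop]  node(8,4) S=136.7800 payoff=0.0000 vs cont=0.6489 → 0.6489 [wait]  node(8,5) S=167.7799 payoff=0.0000 vs cont=0.0000 → 0.0000 [wait]  node(8,6) S=205.8057 payoff=0.0000 vs cont=0.0000 → 0.0000 [wait]  node(8,7) S=252.4496 payoff=0.0000 vs cont=0.0000 → 0.0000 [wait]  node(8,8) S=309.6650 payoff=0.0000 vs cont=0.0000 → 0.0000 [wait]  ⇒ S*(8)=111.5078
t_7: node(7,0) S=66.9132 payoff=57.9568 vs cont=56.7533 → 57.9568 [stop]  node(7,1) S=82.0784 payoff=42.7916 vs cont=41.5880 → 42.7916 [stop]  node(7,2) S=100.6808 payoff=24.1892 vs cont=22.9857 → 24.1892 [stop]  node(7,3) S=123.4991 payoff=1.3709 vs cont=6.6605 → 6.6605 [wait]  node(7,4) S=151.4891 payoff=0.0000 vs cont=0.3072 → 0.3072 [wait]  node(7,5) S=185.8227 payoff=0.0000 vs cont=0.0000 → 0.0000 [wait]  node(7,6) S=227.9377 payoff=0.0000 vs cont=0.0000 → 0.0000 [wait]  node(7,7) S=279.5976 payoff=0.0000 vs cont=0.0000 → 0.0000 [wait]  ⇒ S*(7)=100.6808
t_6: node(6,0) S=74.1089 payoff=50.7611 vs cont=49.5576 → 50.7611 [stop]  node(6,1) S=90.9050 payoff=33.9650 vs cont=32.7615 → 33.9650 [stop]  node(6,2) S=111.5078 payoff=13.3622 vs cont=14.8935 → 14.8935 [wait]  node(6,3) S=136.7800 payoff=0.0000 vs cont=3.3115 → 3.3115 [wait]  node(6,4) S=167.7799 payoff=0.0000 vs cont=0.1454 → 0.1454 [wait]  node(6,5) S=205.8057 payoff=0.0000 vs cont=0.0000 → 0.0000 [wait]  node(6,6) S=252.4496 payoff=0.0000 vs cont=0.0000 → 0.0000 [wait]  ⇒ S*(6)=90.9050
t_5: node(5,0) S=82.0784 payoff=42.7916 vs cont=41.5880 → 42.7916 [stop]  node(5,1) S=100.6808 payoff=24.1892 vs cont=23.7774 → 24.1892 [stop]  node(5,2) S=123.4991 payoff=1.3709 vs cont=8.7619 → 8.7619 [wait]  node(5,3) S=151.4891 payoff=0.0000 vs cont=1.6427 → 1.6427 [wait]  node(5,4) S=185.8227 payoff=0.0000 vs cont=0.0688 → 0.0688 [wait]  node(5,5) S=227.9377 payoff=0.0000 vs cont=0.0000 → 0.0000 [wait]  ⇒ S*(5)=100.6808
t_4: node(4,0) S=90.9050 payoff=33.9650 vs cont=32.7615 → 33.9650 [stop]  node(4,1) S=111.5078 payoff=13.3622 vs cont=15.9800 → 15.9800 [wait]  node(4,2) S=136.7800 payoff=0.0000 vs cont=4.9967 → 4.9967 [wait]  node(4,3) S=167.7799 payoff=0.0000 vs cont=0.8131 → 0.8131 [wait]  node(4,4) S=205.8057 payoff=0.0000 vs cont=0.0326 → 0.0326 [wait]  ⇒ S*(4)=90.9050
t_3: node(3,0) S=100.6808 payoff=24.1892 vs cont=24.3391 → 24.3391 [wait]  node(3,1) S=123.4991 payoff=1.3709 vs cont=10.1475 → 10.1475 [wait]  node(3,2) S=151.4891 payoff=0.0000 vs cont=2.7856 → 2.7856 [wait]  node(3,3) S=185.8227 payoff=0.0000 vs cont=0.4017 → 0.4017 [wait]  ⇒ S*(3)=-
t_2: node(2,0) S=111.5078 payoff=13.3622 vs cont=16.7673 → 16.7673 [wait]  node(2,1) S=136.7800 payoff=0.0000 vs cont=6.2435 → 6.2435 [wait]  node(2,2) S=167.7799 payoff=0.0000 vs cont=1.5263 → 1.5263 [wait]  ⇒ S*(2)=-
t_1: node(1,0) S=123.4991 payoff=1.3709 vs cont=11.1647 → 11.1647 [wait]  node(1,1) S=151.4891 payoff=0.0000 vs cont=3.7444 → 3.7444 [wait]  ⇒ S*(1)=-
t_0: node(0,0) S=136.7800 payoff=0.0000 vs cont=7.2207 → 7.2207 [wait]  ⇒ S*(0)=-

price = 7.2207
boundary = - - - - 90.9050 100.6808 90.9050 100.6808 111.5078
tree:
7.2207
11.1647 3.7444
16.7673 6.2435 1.5263
24.3391 10.1475 2.7856 0.4017
33.9650 15.9800 4.9967 0.8131 0.0326
42.7916 24.1892 8.7619 1.6427 0.0688 0.0000
50.7611 33.9650 14.8935 3.3115 0.1454 0.0000 0.0000
57.9568 42.7916 24.1892 6.6605 0.3072 0.0000 0.0000 0.0000
64.4539 50.7611 33.9650 13.3622 0.6489 0.0000 0.0000 0.0000 0.0000
70.3201 57.9568 42.7916 24.1892 1.3709 0.0000 0.0000 0.0000 0.0000 0.0000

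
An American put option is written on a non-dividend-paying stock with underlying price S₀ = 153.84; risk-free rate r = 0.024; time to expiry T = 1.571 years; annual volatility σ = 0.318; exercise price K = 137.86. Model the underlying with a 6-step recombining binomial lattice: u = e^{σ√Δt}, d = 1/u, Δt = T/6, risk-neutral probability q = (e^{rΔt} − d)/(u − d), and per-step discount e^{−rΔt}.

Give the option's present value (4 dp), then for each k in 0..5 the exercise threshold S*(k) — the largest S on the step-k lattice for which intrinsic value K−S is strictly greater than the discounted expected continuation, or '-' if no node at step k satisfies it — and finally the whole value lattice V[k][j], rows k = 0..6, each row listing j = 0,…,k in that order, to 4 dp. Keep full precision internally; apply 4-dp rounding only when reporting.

price = 14.4630
boundary = - - - - 80.2410 94.4202
tree:
14.4630
21.6790 6.7950
31.4283 11.3474 1.9269
43.6902 18.4889 3.7196 0.0000
57.6190 29.0968 7.1802 0.0000 0.0000
69.6688 43.4398 13.8602 0.0000 0.0000 0.0000
79.9091 57.6190 26.7552 0.0000 0.0000 0.0000 0.0000

Δt=0.26183  u=1.17671  d=0.84983  q=0.47869  discount=0.99374
step 6 (expiry): payoffs max(K−S,0) = 79.9091 57.6190 26.7552 0.0000 0.0000 0.0000 0.0000
step 5: (k=5,j=0): S=68.1912, (K−S)⁺=69.6688, hold=68.8052 ⇒ V=69.6688 exercise | (k=5,j=1): S=94.4202, (K−S)⁺=43.4398, hold=42.5762 ⇒ V=43.4398 exercise | (k=5,j=2): S=130.7378, (K−S)⁺=7.1222, hold=13.8602 ⇒ V=13.8602 continue | (k=5,j=3): S=181.0245, (K−S)⁺=0.0000, hold=0.0000 ⇒ V=0.0000 continue | (k=5,j=4): S=250.6535, (K−S)⁺=0.0000, hold=0.0000 ⇒ V=0.0000 continue | (k=5,j=5): S=347.0645, (K−S)⁺=0.0000, hold=0.0000 ⇒ V=0.0000 continue  boundary S*=94.4202
step 4: (k=4,j=0): S=80.2410, (K−S)⁺=57.6190, hold=56.7554 ⇒ V=57.6190 exercise | (k=4,j=1): S=111.1048, (K−S)⁺=26.7552, hold=29.0968 ⇒ V=29.0968 continue | (k=4,j=2): S=153.8400, (K−S)⁺=0.0000, hold=7.1802 ⇒ V=7.1802 continue | (k=4,j=3): S=213.0128, (K−S)⁺=0.0000, hold=0.0000 ⇒ V=0.0000 continue | (k=4,j=4): S=294.9456, (K−S)⁺=0.0000, hold=0.0000 ⇒ V=0.0000 continue  boundary S*=80.2410
step 3: (k=3,j=0): S=94.4202, (K−S)⁺=43.4398, hold=43.6902 ⇒ V=43.6902 continue | (k=3,j=1): S=130.7378, (K−S)⁺=7.1222, hold=18.4889 ⇒ V=18.4889 continue | (k=3,j=2): S=181.0245, (K−S)⁺=0.0000, hold=3.7196 ⇒ V=3.7196 continue | (k=3,j=3): S=250.6535, (K−S)⁺=0.0000, hold=0.0000 ⇒ V=0.0000 continue  boundary S*=-
step 2: (k=2,j=0): S=111.1048, (K−S)⁺=26.7552, hold=31.4283 ⇒ V=31.4283 continue | (k=2,j=1): S=153.8400, (K−S)⁺=0.0000, hold=11.3474 ⇒ V=11.3474 continue | (k=2,j=2): S=213.0128, (K−S)⁺=0.0000, hold=1.9269 ⇒ V=1.9269 continue  boundary S*=-
step 1: (k=1,j=0): S=130.7378, (K−S)⁺=7.1222, hold=21.6790 ⇒ V=21.6790 continue | (k=1,j=1): S=181.0245, (K−S)⁺=0.0000, hold=6.7950 ⇒ V=6.7950 continue  boundary S*=-
step 0: (k=0,j=0): S=153.8400, (K−S)⁺=0.0000, hold=14.4630 ⇒ V=14.4630 continue  boundary S*=-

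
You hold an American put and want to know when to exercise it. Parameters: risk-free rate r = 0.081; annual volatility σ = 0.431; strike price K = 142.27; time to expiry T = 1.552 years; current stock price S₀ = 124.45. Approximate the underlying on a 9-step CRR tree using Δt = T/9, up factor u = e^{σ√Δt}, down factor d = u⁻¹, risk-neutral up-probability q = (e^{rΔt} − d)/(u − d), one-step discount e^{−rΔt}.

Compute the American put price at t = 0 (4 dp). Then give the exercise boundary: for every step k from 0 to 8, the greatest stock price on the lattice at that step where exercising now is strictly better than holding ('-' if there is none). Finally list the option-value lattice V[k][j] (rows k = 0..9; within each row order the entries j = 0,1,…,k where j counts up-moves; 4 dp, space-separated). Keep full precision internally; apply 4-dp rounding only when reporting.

Δt=0.17244  u=1.19600  d=0.83612  q=0.49446  discount=0.98613
step 9 (expiry): payoffs max(K−S,0) = 117.4141 106.7160 91.4134 69.5245 38.2144 0.0000 0.0000 0.0000 0.0000 0.0000
step 8: (k=8,j=0): S=29.7275, (K−S)⁺=112.5425, hold=110.5691 ⇒ V=112.5425 exercise | (k=8,j=1): S=42.5224, (K−S)⁺=99.7476, hold=97.7742 ⇒ V=99.7476 exercise | (k=8,j=2): S=60.8242, (K−S)⁺=81.4458, hold=79.4723 ⇒ V=81.4458 exercise | (k=8,j=3): S=87.0033, (K−S)⁺=55.2667, hold=53.2933 ⇒ V=55.2667 exercise | (k=8,j=4): S=124.4500, (K−S)⁺=17.8200, hold=19.0509 ⇒ V=19.0509 continue | (k=8,j=5): S=178.0139, (K−S)⁺=0.0000, hold=0.0000 ⇒ V=0.0000 continue | (k=8,j=6): S=254.6321, (K−S)⁺=0.0000, hold=0.0000 ⇒ V=0.0000 continue | (k=8,j=7): S=364.2271, (K−S)⁺=0.0000, hold=0.0000 ⇒ V=0.0000 continue | (k=8,j=8): S=520.9924, (K−S)⁺=0.0000, hold=0.0000 ⇒ V=0.0000 continue  boundary S*=87.0033
step 7: (k=7,j=0): S=35.5540, (K−S)⁺=106.7160, hold=104.7426 ⇒ V=106.7160 exercise | (k=7,j=1): S=50.8566, (K−S)⁺=91.4134, hold=89.4400 ⇒ V=91.4134 exercise | (k=7,j=2): S=72.7455, (K−S)⁺=69.5245, hold=67.5511 ⇒ V=69.5245 exercise | (k=7,j=3): S=104.0556, (K−S)⁺=38.2144, hold=36.8412 ⇒ V=38.2144 exercise | (k=7,j=4): S=148.8416, (K−S)⁺=0.0000, hold=9.4974 ⇒ V=9.4974 continue | (k=7,j=5): S=212.9039, (K−S)⁺=0.0000, hold=0.0000 ⇒ V=0.0000 continue | (k=7,j=6): S=304.5388, (K−S)⁺=0.0000, hold=0.0000 ⇒ V=0.0000 continue | (k=7,j=7): S=435.6140, (K−S)⁺=0.0000, hold=0.0000 ⇒ V=0.0000 continue  boundary S*=104.0556
step 6: (k=6,j=0): S=42.5224, (K−S)⁺=99.7476, hold=97.7742 ⇒ V=99.7476 exercise | (k=6,j=1): S=60.8242, (K−S)⁺=81.4458, hold=79.4723 ⇒ V=81.4458 exercise | (k=6,j=2): S=87.0033, (K−S)⁺=55.2667, hold=53.2933 ⇒ V=55.2667 exercise | (k=6,j=3): S=124.4500, (K−S)⁺=17.8200, hold=23.6819 ⇒ V=23.6819 continue | (k=6,j=4): S=178.0139, (K−S)⁺=0.0000, hold=4.7347 ⇒ V=4.7347 continue | (k=6,j=5): S=254.6321, (K−S)⁺=0.0000, hold=0.0000 ⇒ V=0.0000 continue | (k=6,j=6): S=364.2271, (K−S)⁺=0.0000, hold=0.0000 ⇒ V=0.0000 continue  boundary S*=87.0033
step 5: (k=5,j=0): S=50.8566, (K−S)⁺=91.4134, hold=89.4400 ⇒ V=91.4134 exercise | (k=5,j=1): S=72.7455, (K−S)⁺=69.5245, hold=67.5511 ⇒ V=69.5245 exercise | (k=5,j=2): S=104.0556, (K−S)⁺=38.2144, hold=39.0993 ⇒ V=39.0993 continue | (k=5,j=3): S=148.8416, (K−S)⁺=0.0000, hold=14.1147 ⇒ V=14.1147 continue | (k=5,j=4): S=212.9039, (K−S)⁺=0.0000, hold=2.3604 ⇒ V=2.3604 continue | (k=5,j=5): S=304.5388, (K−S)⁺=0.0000, hold=0.0000 ⇒ V=0.0000 continue  boundary S*=72.7455
step 4: (k=4,j=0): S=60.8242, (K−S)⁺=81.4458, hold=79.4723 ⇒ V=81.4458 exercise | (k=4,j=1): S=87.0033, (K−S)⁺=55.2667, hold=53.7247 ⇒ V=55.2667 exercise | (k=4,j=2): S=124.4500, (K−S)⁺=17.8200, hold=26.3744 ⇒ V=26.3744 continue | (k=4,j=3): S=178.0139, (K−S)⁺=0.0000, hold=8.1875 ⇒ V=8.1875 continue | (k=4,j=4): S=254.6321, (K−S)⁺=0.0000, hold=1.1767 ⇒ V=1.1767 continue  boundary S*=87.0033
step 3: (k=3,j=0): S=72.7455, (K−S)⁺=69.5245, hold=67.5511 ⇒ V=69.5245 exercise | (k=3,j=1): S=104.0556, (K−S)⁺=38.2144, hold=40.4122 ⇒ V=40.4122 continue | (k=3,j=2): S=148.8416, (K−S)⁺=0.0000, hold=17.1406 ⇒ V=17.1406 continue | (k=3,j=3): S=212.9039, (K−S)⁺=0.0000, hold=4.6555 ⇒ V=4.6555 continue  boundary S*=72.7455
step 2: (k=2,j=0): S=87.0033, (K−S)⁺=55.2667, hold=54.3649 ⇒ V=55.2667 exercise | (k=2,j=1): S=124.4500, (K−S)⁺=17.8200, hold=28.5044 ⇒ V=28.5044 continue | (k=2,j=2): S=178.0139, (K−S)⁺=0.0000, hold=10.8151 ⇒ V=10.8151 continue  boundary S*=87.0033
step 1: (k=1,j=0): S=104.0556, (K−S)⁺=38.2144, hold=41.4507 ⇒ V=41.4507 continue | (k=1,j=1): S=148.8416, (K−S)⁺=0.0000, hold=19.4836 ⇒ V=19.4836 continue  boundary S*=-
step 0: (k=0,j=0): S=124.4500, (K−S)⁺=17.8200, hold=30.1646 ⇒ V=30.1646 continue  boundary S*=-

price = 30.1646
boundary = - - 87.0033 72.7455 87.0033 72.7455 87.0033 104.0556 87.0033
tree:
30.1646
41.4507 19.4836
55.2667 28.5044 10.8151
69.5245 40.4122 17.1406 4.6555
81.4458 55.2667 26.3744 8.1875 1.1767
91.4134 69.5245 39.0993 14.1147 2.3604 0.0000
99.7476 81.4458 55.2667 23.6819 4.7347 0.0000 0.0000
106.7160 91.4134 69.5245 38.2144 9.4974 0.0000 0.0000 0.0000
112.5425 99.7476 81.4458 55.2667 19.0509 0.0000 0.0000 0.0000 0.0000
117.4141 106.7160 91.4134 69.5245 38.2144 0.0000 0.0000 0.0000 0.0000 0.0000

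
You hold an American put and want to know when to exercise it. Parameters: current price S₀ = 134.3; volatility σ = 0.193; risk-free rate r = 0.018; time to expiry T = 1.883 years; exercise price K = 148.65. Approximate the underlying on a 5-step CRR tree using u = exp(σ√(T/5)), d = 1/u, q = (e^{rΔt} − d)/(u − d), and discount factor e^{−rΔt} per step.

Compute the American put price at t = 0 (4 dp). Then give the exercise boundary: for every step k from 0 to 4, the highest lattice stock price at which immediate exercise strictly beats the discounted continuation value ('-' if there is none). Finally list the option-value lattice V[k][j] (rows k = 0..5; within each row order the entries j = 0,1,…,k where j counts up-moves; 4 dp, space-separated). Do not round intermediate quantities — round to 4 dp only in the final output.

params: Δt=0.37660 u=1.12574 d=0.88831 q=0.49907 e^(-rΔt)=0.99324
t_5 payoffs: 74.3674 54.5125 29.3506 0.0000 0.0000 0.0000
t_4: node(4,0) S=83.6229 payoff=65.0271 vs cont=64.0229 → 65.0271 [stop]  node(4,1) S=105.9743 payoff=42.6757 vs cont=41.6714 → 42.6757 [stop]  node(4,2) S=134.3000 payoff=14.3500 vs cont=14.6032 → 14.6032 [wait]  node(4,3) S=170.1968 payoff=0.0000 vs cont=0.0000 → 0.0000 [wait]  node(4,4) S=215.6885 payoff=0.0000 vs cont=0.0000 → 0.0000 [wait]  ⇒ S*(4)=105.9743
t_3: node(3,0) S=94.1375 payoff=54.5125 vs cont=53.5082 → 54.5125 [stop]  node(3,1) S=119.2994 payoff=29.3506 vs cont=28.4718 → 29.3506 [stop]  node(3,2) S=151.1868 payoff=0.0000 vs cont=7.2657 → 7.2657 [wait]  node(3,3) S=191.5972 payoff=0.0000 vs cont=0.0000 → 0.0000 [wait]  ⇒ S*(3)=119.2994
t_2: node(2,0) S=105.9743 payoff=42.6757 vs cont=41.6714 → 42.6757 [stop]  node(2,1) S=134.3000 payoff=14.3500 vs cont=18.2048 → 18.2048 [wait]  node(2,2) S=170.1968 payoff=0.0000 vs cont=3.6150 → 3.6150 [wait]  ⇒ S*(2)=105.9743
t_1: node(1,0) S=119.2994 payoff=29.3506 vs cont=30.2572 → 30.2572 [wait]  node(1,1) S=151.1868 payoff=0.0000 vs cont=10.8497 → 10.8497 [wait]  ⇒ S*(1)=-
t_0: node(0,0) S=134.3000 payoff=14.3500 vs cont=20.4325 → 20.4325 [wait]  ⇒ S*(0)=-

price = 20.4325
boundary = - - 105.9743 119.2994 105.9743
tree:
20.4325
30.2572 10.8497
42.6757 18.2048 3.6150
54.5125 29.3506 7.2657 0.0000
65.0271 42.6757 14.6032 0.0000 0.0000
74.3674 54.5125 29.3506 0.0000 0.0000 0.0000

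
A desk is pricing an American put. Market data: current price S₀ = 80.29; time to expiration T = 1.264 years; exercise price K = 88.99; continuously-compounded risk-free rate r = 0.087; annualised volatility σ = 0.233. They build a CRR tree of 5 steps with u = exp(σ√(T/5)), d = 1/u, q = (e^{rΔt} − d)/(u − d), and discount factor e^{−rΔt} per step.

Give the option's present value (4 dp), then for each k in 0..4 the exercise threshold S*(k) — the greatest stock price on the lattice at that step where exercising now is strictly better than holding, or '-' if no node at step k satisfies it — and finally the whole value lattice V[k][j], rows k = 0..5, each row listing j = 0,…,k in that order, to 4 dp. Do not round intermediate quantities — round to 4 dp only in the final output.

price = 10.1907
boundary = - 71.4140 63.5193 71.4140 80.2900
tree:
10.1907
17.5760 4.9156
25.4707 9.5174 1.5722
32.4927 17.5760 3.6984 0.0000
38.7384 25.4707 8.7000 0.0000 0.0000
44.2936 32.4927 17.5760 0.0000 0.0000 0.0000

params: Δt=0.25280 u=1.12429 d=0.88945 q=0.56544 e^(-rΔt)=0.97825
t_5 payoffs: 44.2936 32.4927 17.5760 0.0000 0.0000 0.0000
t_4: node(4,0) S=50.2516 payoff=38.7384 vs cont=36.8025 → 38.7384 [stop]  node(4,1) S=63.5193 payoff=25.4707 vs cont=23.5348 → 25.4707 [stop]  node(4,2) S=80.2900 payoff=8.7000 vs cont=7.4717 → 8.7000 [stop]  node(4,3) S=101.4886 payoff=0.0000 vs cont=0.0000 → 0.0000 [wait]  node(4,4) S=128.2841 payoff=0.0000 vs cont=0.0000 → 0.0000 [wait]  ⇒ S*(4)=80.2900
t_3: node(3,0) S=56.4973 payoff=32.4927 vs cont=30.5568 → 32.4927 [stop]  node(3,1) S=71.4140 payoff=17.5760 vs cont=15.6401 → 17.5760 [stop]  node(3,2) S=90.2691 payoff=0.0000 vs cont=3.6984 → 3.6984 [wait]  node(3,3) S=114.1025 payoff=0.0000 vs cont=0.0000 → 0.0000 [wait]  ⇒ S*(3)=71.4140
t_2: node(2,0) S=63.5193 payoff=25.4707 vs cont=23.5348 → 25.4707 [stop]  node(2,1) S=80.2900 payoff=8.7000 vs cont=9.5174 → 9.5174 [wait]  node(2,2) S=101.4886 payoff=0.0000 vs cont=1.5722 → 1.5722 [wait]  ⇒ S*(2)=63.5193
t_1: node(1,0) S=71.4140 payoff=17.5760 vs cont=16.0923 → 17.5760 [stop]  node(1,1) S=90.2691 payoff=0.0000 vs cont=4.9156 → 4.9156 [wait]  ⇒ S*(1)=71.4140
t_0: node(0,0) S=80.2900 payoff=8.7000 vs cont=10.1907 → 10.1907 [wait]  ⇒ S*(0)=-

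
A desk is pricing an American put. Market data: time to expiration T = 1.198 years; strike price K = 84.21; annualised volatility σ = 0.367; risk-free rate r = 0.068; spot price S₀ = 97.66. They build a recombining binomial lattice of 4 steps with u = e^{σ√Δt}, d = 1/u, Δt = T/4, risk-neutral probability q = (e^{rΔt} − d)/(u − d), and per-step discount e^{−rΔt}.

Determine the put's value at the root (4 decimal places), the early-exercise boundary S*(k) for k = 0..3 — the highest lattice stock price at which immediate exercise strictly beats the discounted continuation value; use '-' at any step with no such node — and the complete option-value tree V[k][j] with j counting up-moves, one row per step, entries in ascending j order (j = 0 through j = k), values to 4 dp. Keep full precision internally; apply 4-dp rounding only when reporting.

Δt=0.29950  u=1.22244  d=0.81804  q=0.50083  discount=0.97984
step 4 (expiry): payoffs max(K−S,0) = 40.4769 18.8573 0.0000 0.0000 0.0000
step 3: (k=3,j=0): S=53.4610, (K−S)⁺=30.7490, hold=29.0513 ⇒ V=30.7490 exercise | (k=3,j=1): S=79.8896, (K−S)⁺=4.3204, hold=9.2232 ⇒ V=9.2232 continue | (k=3,j=2): S=119.3832, (K−S)⁺=0.0000, hold=0.0000 ⇒ V=0.0000 continue | (k=3,j=3): S=178.4006, (K−S)⁺=0.0000, hold=0.0000 ⇒ V=0.0000 continue  boundary S*=53.4610
step 2: (k=2,j=0): S=65.3527, (K−S)⁺=18.8573, hold=19.5656 ⇒ V=19.5656 continue | (k=2,j=1): S=97.6600, (K−S)⁺=0.0000, hold=4.5111 ⇒ V=4.5111 continue | (k=2,j=2): S=145.9385, (K−S)⁺=0.0000, hold=0.0000 ⇒ V=0.0000 continue  boundary S*=-
step 1: (k=1,j=0): S=79.8896, (K−S)⁺=4.3204, hold=11.7833 ⇒ V=11.7833 continue | (k=1,j=1): S=119.3832, (K−S)⁺=0.0000, hold=2.2064 ⇒ V=2.2064 continue  boundary S*=-
step 0: (k=0,j=0): S=97.6600, (K−S)⁺=0.0000, hold=6.8460 ⇒ V=6.8460 continue  boundary S*=-

price = 6.8460
boundary = - - - 53.4610
tree:
6.8460
11.7833 2.2064
19.5656 4.5111 0.0000
30.7490 9.2232 0.0000 0.0000
40.4769 18.8573 0.0000 0.0000 0.0000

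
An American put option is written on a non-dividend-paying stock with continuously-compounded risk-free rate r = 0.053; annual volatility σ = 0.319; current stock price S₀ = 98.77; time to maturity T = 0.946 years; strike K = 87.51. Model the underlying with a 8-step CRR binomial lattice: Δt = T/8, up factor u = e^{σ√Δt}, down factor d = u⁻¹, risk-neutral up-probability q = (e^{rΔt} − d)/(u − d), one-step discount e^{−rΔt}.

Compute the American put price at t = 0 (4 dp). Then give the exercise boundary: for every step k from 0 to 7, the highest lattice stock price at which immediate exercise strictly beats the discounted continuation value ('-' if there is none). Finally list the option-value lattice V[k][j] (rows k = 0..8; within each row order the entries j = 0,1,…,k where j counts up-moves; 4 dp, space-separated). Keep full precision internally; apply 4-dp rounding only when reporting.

price = 5.5969
boundary = - - - - 63.6888 57.0720 63.6888 71.0729
tree:
5.5969
8.4271 2.8504
12.3360 4.6425 1.1027
17.4731 7.3783 1.9782 0.2453
23.8212 11.3748 3.4935 0.4948 0.0000
30.4380 16.8737 6.0448 0.9983 0.0000 0.0000
36.3674 23.8212 10.1713 2.0140 0.0000 0.0000 0.0000
41.6808 30.4380 16.4371 4.0631 0.0000 0.0000 0.0000 0.0000
46.4422 36.3674 23.8212 8.1970 0.0000 0.0000 0.0000 0.0000 0.0000

Δt=0.11825  u=1.11594  d=0.89611  q=0.50120  discount=0.99375
step 8 (expiry): payoffs max(K−S,0) = 46.4422 36.3674 23.8212 8.1970 0.0000 0.0000 0.0000 0.0000 0.0000
step 7: (k=7,j=0): S=45.8292, (K−S)⁺=41.6808, hold=41.1341 ⇒ V=41.6808 exercise | (k=7,j=1): S=57.0720, (K−S)⁺=30.4380, hold=29.8913 ⇒ V=30.4380 exercise | (k=7,j=2): S=71.0729, (K−S)⁺=16.4371, hold=15.8904 ⇒ V=16.4371 exercise | (k=7,j=3): S=88.5084, (K−S)⁺=0.0000, hold=4.0631 ⇒ V=4.0631 continue | (k=7,j=4): S=110.2213, (K−S)⁺=0.0000, hold=0.0000 ⇒ V=0.0000 continue | (k=7,j=5): S=137.2607, (K−S)⁺=0.0000, hold=0.0000 ⇒ V=0.0000 continue | (k=7,j=6): S=170.9335, (K−S)⁺=0.0000, hold=0.0000 ⇒ V=0.0000 continue | (k=7,j=7): S=212.8668, (K−S)⁺=0.0000, hold=0.0000 ⇒ V=0.0000 continue  boundary S*=71.0729
step 6: (k=6,j=0): S=51.1426, (K−S)⁺=36.3674, hold=35.8207 ⇒ V=36.3674 exercise | (k=6,j=1): S=63.6888, (K−S)⁺=23.8212, hold=23.2744 ⇒ V=23.8212 exercise | (k=6,j=2): S=79.3130, (K−S)⁺=8.1970, hold=10.1713 ⇒ V=10.1713 continue | (k=6,j=3): S=98.7700, (K−S)⁺=0.0000, hold=2.0140 ⇒ V=2.0140 continue | (k=6,j=4): S=123.0002, (K−S)⁺=0.0000, hold=0.0000 ⇒ V=0.0000 continue | (k=6,j=5): S=153.1746, (K−S)⁺=0.0000, hold=0.0000 ⇒ V=0.0000 continue | (k=6,j=6): S=190.7513, (K−S)⁺=0.0000, hold=0.0000 ⇒ V=0.0000 continue  boundary S*=63.6888
step 5: (k=5,j=0): S=57.0720, (K−S)⁺=30.4380, hold=29.8913 ⇒ V=30.4380 exercise | (k=5,j=1): S=71.0729, (K−S)⁺=16.4371, hold=16.8737 ⇒ V=16.8737 continue | (k=5,j=2): S=88.5084, (K−S)⁺=0.0000, hold=6.0448 ⇒ V=6.0448 continue | (k=5,j=3): S=110.2213, (K−S)⁺=0.0000, hold=0.9983 ⇒ V=0.9983 continue | (k=5,j=4): S=137.2607, (K−S)⁺=0.0000, hold=0.0000 ⇒ V=0.0000 continue | (k=5,j=5): S=170.9335, (K−S)⁺=0.0000, hold=0.0000 ⇒ V=0.0000 continue  boundary S*=57.0720
step 4: (k=4,j=0): S=63.6888, (K−S)⁺=23.8212, hold=23.4919 ⇒ V=23.8212 exercise | (k=4,j=1): S=79.3130, (K−S)⁺=8.1970, hold=11.3748 ⇒ V=11.3748 continue | (k=4,j=2): S=98.7700, (K−S)⁺=0.0000, hold=3.4935 ⇒ V=3.4935 continue | (k=4,j=3): S=123.0002, (K−S)⁺=0.0000, hold=0.4948 ⇒ V=0.4948 continue | (k=4,j=4): S=153.1746, (K−S)⁺=0.0000, hold=0.0000 ⇒ V=0.0000 continue  boundary S*=63.6888
step 3: (k=3,j=0): S=71.0729, (K−S)⁺=16.4371, hold=17.4731 ⇒ V=17.4731 continue | (k=3,j=1): S=88.5084, (K−S)⁺=0.0000, hold=7.3783 ⇒ V=7.3783 continue | (k=3,j=2): S=110.2213, (K−S)⁺=0.0000, hold=1.9782 ⇒ V=1.9782 continue | (k=3,j=3): S=137.2607, (K−S)⁺=0.0000, hold=0.2453 ⇒ V=0.2453 continue  boundary S*=-
step 2: (k=2,j=0): S=79.3130, (K−S)⁺=8.1970, hold=12.3360 ⇒ V=12.3360 continue | (k=2,j=1): S=98.7700, (K−S)⁺=0.0000, hold=4.6425 ⇒ V=4.6425 continue | (k=2,j=2): S=123.0002, (K−S)⁺=0.0000, hold=1.1027 ⇒ V=1.1027 continue  boundary S*=-
step 1: (k=1,j=0): S=88.5084, (K−S)⁺=0.0000, hold=8.4271 ⇒ V=8.4271 continue | (k=1,j=1): S=110.2213, (K−S)⁺=0.0000, hold=2.8504 ⇒ V=2.8504 continue  boundary S*=-
step 0: (k=0,j=0): S=98.7700, (K−S)⁺=0.0000, hold=5.5969 ⇒ V=5.5969 continue  boundary S*=-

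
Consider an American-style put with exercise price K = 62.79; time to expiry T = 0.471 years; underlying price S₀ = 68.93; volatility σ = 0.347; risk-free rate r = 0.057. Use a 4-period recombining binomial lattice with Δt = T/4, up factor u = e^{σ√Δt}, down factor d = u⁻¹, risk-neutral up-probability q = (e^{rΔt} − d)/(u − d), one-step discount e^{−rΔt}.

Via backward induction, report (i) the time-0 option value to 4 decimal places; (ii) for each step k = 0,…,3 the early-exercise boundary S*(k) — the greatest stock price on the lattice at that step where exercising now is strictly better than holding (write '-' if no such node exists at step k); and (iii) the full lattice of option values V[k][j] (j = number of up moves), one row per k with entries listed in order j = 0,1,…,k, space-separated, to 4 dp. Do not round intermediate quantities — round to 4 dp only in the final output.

Δt=0.11775, u=1.12645, d=0.88774, q=0.49848, disc=e^(-rΔt)=0.99331
k=4 terminal: V=max(K-S,0) → 19.9787 8.4670 0.0000 0.0000 0.0000
k=3: j=0 S=48.2249 intr=14.5651 cont=14.1451 V=14.5651[EX]; j=1 S=61.1922 intr=1.5978 cont=4.2180 V=4.2180[hold]; j=2 S=77.6463 intr=0.0000 cont=0.0000 V=0.0000[hold]; j=3 S=98.5247 intr=0.0000 cont=0.0000 V=0.0000[hold]  S*(3)=48.2249
k=2: j=0 S=54.3230 intr=8.4670 cont=9.3444 V=9.3444[hold]; j=1 S=68.9300 intr=0.0000 cont=2.1013 V=2.1013[hold]; j=2 S=87.4647 intr=0.0000 cont=0.0000 V=0.0000[hold]  S*(2)=-
k=1: j=0 S=61.1922 intr=1.5978 cont=5.6955 V=5.6955[hold]; j=1 S=77.6463 intr=0.0000 cont=1.0468 V=1.0468[hold]  S*(1)=-
k=0: j=0 S=68.9300 intr=0.0000 cont=3.3556 V=3.3556[hold]  S*(0)=-

price = 3.3556
boundary = - - - 48.2249
tree:
3.3556
5.6955 1.0468
9.3444 2.1013 0.0000
14.5651 4.2180 0.0000 0.0000
19.9787 8.4670 0.0000 0.0000 0.0000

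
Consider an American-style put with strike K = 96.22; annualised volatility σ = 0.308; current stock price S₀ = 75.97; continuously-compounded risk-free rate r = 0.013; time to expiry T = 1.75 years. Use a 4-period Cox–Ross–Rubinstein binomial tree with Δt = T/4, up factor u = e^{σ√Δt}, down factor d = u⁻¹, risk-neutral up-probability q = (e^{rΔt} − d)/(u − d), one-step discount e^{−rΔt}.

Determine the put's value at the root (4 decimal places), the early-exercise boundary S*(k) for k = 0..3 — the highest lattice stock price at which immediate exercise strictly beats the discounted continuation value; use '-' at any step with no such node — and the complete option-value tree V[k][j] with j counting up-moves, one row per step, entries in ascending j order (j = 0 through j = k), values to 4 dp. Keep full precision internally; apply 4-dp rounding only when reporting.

Δt=0.43750  u=1.22596  d=0.81569  q=0.46315  discount=0.99433
step 4 (expiry): payoffs max(K−S,0) = 62.5890 45.6735 20.2500 0.0000 0.0000
step 3: (k=3,j=0): S=41.2302, (K−S)⁺=54.9898, hold=54.4441 ⇒ V=54.9898 exercise | (k=3,j=1): S=61.9678, (K−S)⁺=34.2522, hold=33.7065 ⇒ V=34.2522 exercise | (k=3,j=2): S=93.1361, (K−S)⁺=3.0839, hold=10.8096 ⇒ V=10.8096 continue | (k=3,j=3): S=139.9811, (K−S)⁺=0.0000, hold=0.0000 ⇒ V=0.0000 continue  boundary S*=61.9678
step 2: (k=2,j=0): S=50.5465, (K−S)⁺=45.6735, hold=45.1278 ⇒ V=45.6735 exercise | (k=2,j=1): S=75.9700, (K−S)⁺=20.2500, hold=23.2621 ⇒ V=23.2621 continue | (k=2,j=2): S=114.1809, (K−S)⁺=0.0000, hold=5.7703 ⇒ V=5.7703 continue  boundary S*=50.5465
step 1: (k=1,j=0): S=61.9678, (K−S)⁺=34.2522, hold=35.0936 ⇒ V=35.0936 continue | (k=1,j=1): S=93.1361, (K−S)⁺=3.0839, hold=15.0748 ⇒ V=15.0748 continue  boundary S*=-
step 0: (k=0,j=0): S=75.9700, (K−S)⁺=20.2500, hold=25.6755 ⇒ V=25.6755 continue  boundary S*=-

price = 25.6755
boundary = - - 50.5465 61.9678
tree:
25.6755
35.0936 15.0748
45.6735 23.2621 5.7703
54.9898 34.2522 10.8096 0.0000
62.5890 45.6735 20.2500 0.0000 0.0000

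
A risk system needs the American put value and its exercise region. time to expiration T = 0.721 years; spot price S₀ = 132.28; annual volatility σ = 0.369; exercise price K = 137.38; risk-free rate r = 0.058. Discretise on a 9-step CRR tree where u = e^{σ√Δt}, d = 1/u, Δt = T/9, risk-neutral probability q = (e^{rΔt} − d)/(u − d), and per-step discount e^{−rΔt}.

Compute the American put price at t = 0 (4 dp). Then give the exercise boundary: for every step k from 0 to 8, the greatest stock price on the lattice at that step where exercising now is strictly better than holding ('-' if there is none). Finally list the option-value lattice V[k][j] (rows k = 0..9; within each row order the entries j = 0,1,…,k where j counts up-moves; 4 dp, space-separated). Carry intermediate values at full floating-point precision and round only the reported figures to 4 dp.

Δt=0.08011, u=1.11009, d=0.90083, q=0.49617, disc=e^(-rΔt)=0.99536
k=9 terminal: V=max(K-S,0) → 85.7063 73.7025 58.9102 40.6816 18.2185 0.0000 0.0000 0.0000 0.0000 0.0000
k=8: j=0 S=57.3624 intr=80.0176 cont=79.3807 V=80.0176[EX]; j=1 S=70.6878 intr=66.6922 cont=66.0554 V=66.6922[EX]; j=2 S=87.1086 intr=50.2714 cont=49.6346 V=50.2714[EX]; j=3 S=107.3439 intr=30.0361 cont=29.3992 V=30.0361[EX]; j=4 S=132.2800 intr=5.1000 cont=9.1365 V=9.1365[hold]; j=5 S=163.0087 intr=0.0000 cont=0.0000 V=0.0000[hold]; j=6 S=200.8757 intr=0.0000 cont=0.0000 V=0.0000[hold]; j=7 S=247.5393 intr=0.0000 cont=0.0000 V=0.0000[hold]; j=8 S=305.0428 intr=0.0000 cont=0.0000 V=0.0000[hold]  S*(8)=107.3439
k=7: j=0 S=63.6775 intr=73.7025 cont=73.0657 V=73.7025[EX]; j=1 S=78.4698 intr=58.9102 cont=58.2734 V=58.9102[EX]; j=2 S=96.6984 intr=40.6816 cont=40.0448 V=40.6816[EX]; j=3 S=119.1615 intr=18.2185 cont=19.5752 V=19.5752[hold]; j=4 S=146.8428 intr=0.0000 cont=4.5819 V=4.5819[hold]; j=5 S=180.9544 intr=0.0000 cont=0.0000 V=0.0000[hold]; j=6 S=222.9902 intr=0.0000 cont=0.0000 V=0.0000[hold]; j=7 S=274.7910 intr=0.0000 cont=0.0000 V=0.0000[hold]  S*(7)=96.6984
k=6: j=0 S=70.6878 intr=66.6922 cont=66.0554 V=66.6922[EX]; j=1 S=87.1086 intr=50.2714 cont=49.6346 V=50.2714[EX]; j=2 S=107.3439 intr=30.0361 cont=30.0692 V=30.0692[hold]; j=3 S=132.2800 intr=5.1000 cont=12.0797 V=12.0797[hold]; j=4 S=163.0087 intr=0.0000 cont=2.2978 V=2.2978[hold]; j=5 S=200.8757 intr=0.0000 cont=0.0000 V=0.0000[hold]; j=6 S=247.5393 intr=0.0000 cont=0.0000 V=0.0000[hold]  S*(6)=87.1086
k=5: j=0 S=78.4698 intr=58.9102 cont=58.2734 V=58.9102[EX]; j=1 S=96.6984 intr=40.6816 cont=40.0612 V=40.6816[EX]; j=2 S=119.1615 intr=18.2185 cont=21.0454 V=21.0454[hold]; j=3 S=146.8428 intr=0.0000 cont=7.1928 V=7.1928[hold]; j=4 S=180.9544 intr=0.0000 cont=1.1523 V=1.1523[hold]; j=5 S=222.9902 intr=0.0000 cont=0.0000 V=0.0000[hold]  S*(5)=96.6984
k=4: j=0 S=87.1086 intr=50.2714 cont=49.6346 V=50.2714[EX]; j=1 S=107.3439 intr=30.0361 cont=30.7953 V=30.7953[hold]; j=2 S=132.2800 intr=5.1000 cont=14.1064 V=14.1064[hold]; j=3 S=163.0087 intr=0.0000 cont=4.1762 V=4.1762[hold]; j=4 S=200.8757 intr=0.0000 cont=0.5779 V=0.5779[hold]  S*(4)=87.1086
k=3: j=0 S=96.6984 intr=40.6816 cont=40.4197 V=40.6816[EX]; j=1 S=119.1615 intr=18.2185 cont=22.4104 V=22.4104[hold]; j=2 S=146.8428 intr=0.0000 cont=9.1368 V=9.1368[hold]; j=3 S=180.9544 intr=0.0000 cont=2.3798 V=2.3798[hold]  S*(3)=96.6984
k=2: j=0 S=107.3439 intr=30.0361 cont=31.4695 V=31.4695[hold]; j=1 S=132.2800 intr=5.1000 cont=15.7511 V=15.7511[hold]; j=2 S=163.0087 intr=0.0000 cont=5.7574 V=5.7574[hold]  S*(2)=-
k=1: j=0 S=119.1615 intr=18.2185 cont=23.5608 V=23.5608[hold]; j=1 S=146.8428 intr=0.0000 cont=10.7425 V=10.7425[hold]  S*(1)=-
k=0: j=0 S=132.2800 intr=5.1000 cont=17.1210 V=17.1210[hold]  S*(0)=-

price = 17.1210
boundary = - - - 96.6984 87.1086 96.6984 87.1086 96.6984 107.3439
tree:
17.1210
23.5608 10.7425
31.4695 15.7511 5.7574
40.6816 22.4104 9.1368 2.3798
50.2714 30.7953 14.1064 4.1762 0.5779
58.9102 40.6816 21.0454 7.1928 1.1523 0.0000
66.6922 50.2714 30.0692 12.0797 2.2978 0.0000 0.0000
73.7025 58.9102 40.6816 19.5752 4.5819 0.0000 0.0000 0.0000
80.0176 66.6922 50.2714 30.0361 9.1365 0.0000 0.0000 0.0000 0.0000
85.7063 73.7025 58.9102 40.6816 18.2185 0.0000 0.0000 0.0000 0.0000 0.0000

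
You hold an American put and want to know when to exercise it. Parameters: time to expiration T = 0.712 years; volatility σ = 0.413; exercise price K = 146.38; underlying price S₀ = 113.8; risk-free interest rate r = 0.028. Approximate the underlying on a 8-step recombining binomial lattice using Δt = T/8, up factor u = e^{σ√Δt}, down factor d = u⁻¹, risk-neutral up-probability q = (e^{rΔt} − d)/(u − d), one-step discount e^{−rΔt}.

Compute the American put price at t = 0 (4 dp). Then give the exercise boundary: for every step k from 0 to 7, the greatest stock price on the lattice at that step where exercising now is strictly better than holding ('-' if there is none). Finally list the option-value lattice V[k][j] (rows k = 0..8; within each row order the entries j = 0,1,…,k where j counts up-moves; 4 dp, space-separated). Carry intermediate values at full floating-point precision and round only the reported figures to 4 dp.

Δt=0.08900, u=1.13112, d=0.88408, q=0.47934, disc=e^(-rΔt)=0.99751
k=8 terminal: V=max(K-S,0) → 103.9114 92.0442 76.8608 57.4346 32.5800 0.7802 0.0000 0.0000 0.0000
k=7: j=0 S=48.0371 intr=98.3429 cont=97.9785 V=98.3429[EX]; j=1 S=61.4604 intr=84.9196 cont=84.5552 V=84.9196[EX]; j=2 S=78.6347 intr=67.7453 cont=67.3810 V=67.7453[EX]; j=3 S=100.6081 intr=45.7719 cont=45.4076 V=45.7719[EX]; j=4 S=128.7216 intr=17.6584 cont=17.2940 V=17.6584[EX]; j=5 S=164.6911 intr=0.0000 cont=0.4052 V=0.4052[hold]; j=6 S=210.7118 intr=0.0000 cont=0.0000 V=0.0000[hold]; j=7 S=269.5923 intr=0.0000 cont=0.0000 V=0.0000[hold]  S*(7)=128.7216
k=6: j=0 S=54.3358 intr=92.0442 cont=91.6798 V=92.0442[EX]; j=1 S=69.5192 intr=76.8608 cont=76.4964 V=76.8608[EX]; j=2 S=88.9454 intr=57.4346 cont=57.0702 V=57.4346[EX]; j=3 S=113.8000 intr=32.5800 cont=32.2157 V=32.5800[EX]; j=4 S=145.5998 intr=0.7802 cont=9.3649 V=9.3649[hold]; j=5 S=186.2857 intr=0.0000 cont=0.2104 V=0.2104[hold]; j=6 S=238.3407 intr=0.0000 cont=0.0000 V=0.0000[hold]  S*(6)=113.8000
k=5: j=0 S=61.4604 intr=84.9196 cont=84.5552 V=84.9196[EX]; j=1 S=78.6347 intr=67.7453 cont=67.3810 V=67.7453[EX]; j=2 S=100.6081 intr=45.7719 cont=45.4076 V=45.7719[EX]; j=3 S=128.7216 intr=17.6584 cont=21.3988 V=21.3988[hold]; j=4 S=164.6911 intr=0.0000 cont=4.9645 V=4.9645[hold]; j=5 S=210.7118 intr=0.0000 cont=0.1093 V=0.1093[hold]  S*(5)=100.6081
k=4: j=0 S=69.5192 intr=76.8608 cont=76.4964 V=76.8608[EX]; j=1 S=88.9454 intr=57.4346 cont=57.0702 V=57.4346[EX]; j=2 S=113.8000 intr=32.5800 cont=34.0041 V=34.0041[hold]; j=3 S=145.5998 intr=0.7802 cont=13.4876 V=13.4876[hold]; j=4 S=186.2857 intr=0.0000 cont=2.6306 V=2.6306[hold]  S*(4)=88.9454
k=3: j=0 S=78.6347 intr=67.7453 cont=67.3810 V=67.7453[EX]; j=1 S=100.6081 intr=45.7719 cont=46.0885 V=46.0885[hold]; j=2 S=128.7216 intr=17.6584 cont=24.1096 V=24.1096[hold]; j=3 S=164.6911 intr=0.0000 cont=8.2628 V=8.2628[hold]  S*(3)=78.6347
k=2: j=0 S=88.9454 intr=57.4346 cont=57.2216 V=57.4346[EX]; j=1 S=113.8000 intr=32.5800 cont=35.4648 V=35.4648[hold]; j=2 S=145.5998 intr=0.7802 cont=16.4726 V=16.4726[hold]  S*(2)=88.9454
k=1: j=0 S=100.6081 intr=45.7719 cont=46.7869 V=46.7869[hold]; j=1 S=128.7216 intr=17.6584 cont=26.2955 V=26.2955[hold]  S*(1)=-
k=0: j=0 S=113.8000 intr=32.5800 cont=36.8726 V=36.8726[hold]  S*(0)=-

price = 36.8726
boundary = - - 88.9454 78.6347 88.9454 100.6081 113.8000 128.7216
tree:
36.8726
46.7869 26.2955
57.4346 35.4648 16.4726
67.7453 46.0885 24.1096 8.2628
76.8608 57.4346 34.0041 13.4876 2.6306
84.9196 67.7453 45.7719 21.3988 4.9645 0.1093
92.0442 76.8608 57.4346 32.5800 9.3649 0.2104 0.0000
98.3429 84.9196 67.7453 45.7719 17.6584 0.4052 0.0000 0.0000
103.9114 92.0442 76.8608 57.4346 32.5800 0.7802 0.0000 0.0000 0.0000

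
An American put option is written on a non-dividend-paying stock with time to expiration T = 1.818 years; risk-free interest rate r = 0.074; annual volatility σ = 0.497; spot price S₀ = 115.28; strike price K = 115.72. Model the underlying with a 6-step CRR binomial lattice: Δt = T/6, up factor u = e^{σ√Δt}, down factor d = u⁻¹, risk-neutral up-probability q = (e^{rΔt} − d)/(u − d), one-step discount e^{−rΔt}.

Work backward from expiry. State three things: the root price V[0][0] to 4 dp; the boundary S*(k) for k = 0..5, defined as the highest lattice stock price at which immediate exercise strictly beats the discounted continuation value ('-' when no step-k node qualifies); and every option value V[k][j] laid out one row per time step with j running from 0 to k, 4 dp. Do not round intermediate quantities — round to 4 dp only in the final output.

Δt=0.30300, u=1.31466, d=0.76065, q=0.47296, disc=e^(-rΔt)=0.97783
k=6 terminal: V=max(K-S,0) → 93.3905 77.1274 49.0195 0.4400 0.0000 0.0000 0.0000
k=5: j=0 S=29.3556 intr=86.3644 cont=83.7986 V=86.3644[EX]; j=1 S=50.7360 intr=64.9840 cont=62.4182 V=64.9840[EX]; j=2 S=87.6883 intr=28.0317 cont=25.4659 V=28.0317[EX]; j=3 S=151.5537 intr=0.0000 cont=0.2268 V=0.2268[hold]; j=4 S=261.9337 intr=0.0000 cont=0.0000 V=0.0000[hold]; j=5 S=452.7061 intr=0.0000 cont=0.0000 V=0.0000[hold]  S*(5)=87.6883
k=4: j=0 S=38.5926 intr=77.1274 cont=74.5616 V=77.1274[EX]; j=1 S=66.7005 intr=49.0195 cont=46.4537 V=49.0195[EX]; j=2 S=115.2800 intr=0.4400 cont=14.5512 V=14.5512[hold]; j=3 S=199.2411 intr=0.0000 cont=0.1169 V=0.1169[hold]; j=4 S=344.3530 intr=0.0000 cont=0.0000 V=0.0000[hold]  S*(4)=66.7005
k=3: j=0 S=50.7360 intr=64.9840 cont=62.4182 V=64.9840[EX]; j=1 S=87.6883 intr=28.0317 cont=31.9920 V=31.9920[hold]; j=2 S=151.5537 intr=0.0000 cont=7.5531 V=7.5531[hold]; j=3 S=261.9337 intr=0.0000 cont=0.0602 V=0.0602[hold]  S*(3)=50.7360
k=2: j=0 S=66.7005 intr=49.0195 cont=48.2852 V=49.0195[EX]; j=1 S=115.2800 intr=0.4400 cont=19.9803 V=19.9803[hold]; j=2 S=199.2411 intr=0.0000 cont=3.9204 V=3.9204[hold]  S*(2)=66.7005
k=1: j=0 S=87.6883 intr=28.0317 cont=34.5028 V=34.5028[hold]; j=1 S=151.5537 intr=0.0000 cont=12.1100 V=12.1100[hold]  S*(1)=-
k=0: j=0 S=115.2800 intr=0.4400 cont=23.3817 V=23.3817[hold]  S*(0)=-

price = 23.3817
boundary = - - 66.7005 50.7360 66.7005 87.6883
tree:
23.3817
34.5028 12.1100
49.0195 19.9803 3.9204
64.9840 31.9920 7.5531 0.0602
77.1274 49.0195 14.5512 0.1169 0.0000
86.3644 64.9840 28.0317 0.2268 0.0000 0.0000
93.3905 77.1274 49.0195 0.4400 0.0000 0.0000 0.0000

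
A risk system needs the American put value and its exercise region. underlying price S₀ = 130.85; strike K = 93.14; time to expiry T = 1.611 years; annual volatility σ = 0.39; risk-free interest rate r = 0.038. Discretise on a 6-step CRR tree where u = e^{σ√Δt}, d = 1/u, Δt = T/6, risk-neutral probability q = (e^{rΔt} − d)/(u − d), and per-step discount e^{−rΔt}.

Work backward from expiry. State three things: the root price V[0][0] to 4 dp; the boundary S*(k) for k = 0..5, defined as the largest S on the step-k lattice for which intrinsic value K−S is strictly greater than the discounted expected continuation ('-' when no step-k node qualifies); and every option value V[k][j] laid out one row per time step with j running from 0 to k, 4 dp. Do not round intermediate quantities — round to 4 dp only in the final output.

Δt=0.26850, u=1.22395, d=0.81702, q=0.47485, disc=e^(-rΔt)=0.98985
k=6 terminal: V=max(K-S,0) → 54.2190 34.8339 5.7938 0.0000 0.0000 0.0000 0.0000
k=5: j=0 S=47.6375 intr=45.5025 cont=44.5570 V=45.5025[EX]; j=1 S=71.3640 intr=21.7760 cont=20.8306 V=21.7760[EX]; j=2 S=106.9077 intr=0.0000 cont=3.0117 V=3.0117[hold]; j=3 S=160.1543 intr=0.0000 cont=0.0000 V=0.0000[hold]; j=4 S=239.9212 intr=0.0000 cont=0.0000 V=0.0000[hold]; j=5 S=359.4168 intr=0.0000 cont=0.0000 V=0.0000[hold]  S*(5)=71.3640
k=4: j=0 S=58.3061 intr=34.8339 cont=33.8884 V=34.8339[EX]; j=1 S=87.3462 intr=5.7938 cont=12.7352 V=12.7352[hold]; j=2 S=130.8500 intr=0.0000 cont=1.5656 V=1.5656[hold]; j=3 S=196.0215 intr=0.0000 cont=0.0000 V=0.0000[hold]; j=4 S=293.6524 intr=0.0000 cont=0.0000 V=0.0000[hold]  S*(4)=58.3061
k=3: j=0 S=71.3640 intr=21.7760 cont=24.0932 V=24.0932[hold]; j=1 S=106.9077 intr=0.0000 cont=7.3558 V=7.3558[hold]; j=2 S=160.1543 intr=0.0000 cont=0.8138 V=0.8138[hold]; j=3 S=239.9212 intr=0.0000 cont=0.0000 V=0.0000[hold]  S*(3)=-
k=2: j=0 S=87.3462 intr=5.7938 cont=15.9816 V=15.9816[hold]; j=1 S=130.8500 intr=0.0000 cont=4.2062 V=4.2062[hold]; j=2 S=196.0215 intr=0.0000 cont=0.4230 V=0.4230[hold]  S*(2)=-
k=1: j=0 S=106.9077 intr=0.0000 cont=10.2846 V=10.2846[hold]; j=1 S=160.1543 intr=0.0000 cont=2.3853 V=2.3853[hold]  S*(1)=-
k=0: j=0 S=130.8500 intr=0.0000 cont=6.4673 V=6.4673[hold]  S*(0)=-

price = 6.4673
boundary = - - - - 58.3061 71.3640
tree:
6.4673
10.2846 2.3853
15.9816 4.2062 0.4230
24.0932 7.3558 0.8138 0.0000
34.8339 12.7352 1.5656 0.0000 0.0000
45.5025 21.7760 3.0117 0.0000 0.0000 0.0000
54.2190 34.8339 5.7938 0.0000 0.0000 0.0000 0.0000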